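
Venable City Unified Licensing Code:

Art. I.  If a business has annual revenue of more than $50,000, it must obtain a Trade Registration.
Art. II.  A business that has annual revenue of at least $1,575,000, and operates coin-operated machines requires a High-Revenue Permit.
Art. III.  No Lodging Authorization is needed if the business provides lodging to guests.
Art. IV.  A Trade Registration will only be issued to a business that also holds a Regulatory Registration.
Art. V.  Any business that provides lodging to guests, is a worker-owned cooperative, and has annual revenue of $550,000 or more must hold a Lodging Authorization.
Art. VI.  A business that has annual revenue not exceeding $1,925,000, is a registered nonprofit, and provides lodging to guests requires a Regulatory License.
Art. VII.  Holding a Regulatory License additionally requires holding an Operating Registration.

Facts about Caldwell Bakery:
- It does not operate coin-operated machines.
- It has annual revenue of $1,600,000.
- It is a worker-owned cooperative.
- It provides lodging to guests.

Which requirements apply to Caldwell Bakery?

Regulatory Registration, Trade Registration

Art. I. revenue $1,600,000 > $50,000 → Trade Registration required.
Art. II. revenue $1,600,000 ≥ $1,575,000; does not operate coin-operated machines → High-Revenue Permit not required.
Art. III. provides lodging to guests → exempt from Lodging Authorization.
Art. IV. Trade Registration is required → Regulatory Registration also required.
Art. V. provides lodging to guests; is a worker-owned cooperative; revenue $1,600,000 ≥ $550,000 → Lodging Authorization required.
Art. VI. revenue $1,600,000 ≤ $1,925,000; is a worker-owned cooperative (not: is a registered nonprofit); provides lodging to guests → Regulatory License not required.
Art. VII. Regulatory License is not required → no effect.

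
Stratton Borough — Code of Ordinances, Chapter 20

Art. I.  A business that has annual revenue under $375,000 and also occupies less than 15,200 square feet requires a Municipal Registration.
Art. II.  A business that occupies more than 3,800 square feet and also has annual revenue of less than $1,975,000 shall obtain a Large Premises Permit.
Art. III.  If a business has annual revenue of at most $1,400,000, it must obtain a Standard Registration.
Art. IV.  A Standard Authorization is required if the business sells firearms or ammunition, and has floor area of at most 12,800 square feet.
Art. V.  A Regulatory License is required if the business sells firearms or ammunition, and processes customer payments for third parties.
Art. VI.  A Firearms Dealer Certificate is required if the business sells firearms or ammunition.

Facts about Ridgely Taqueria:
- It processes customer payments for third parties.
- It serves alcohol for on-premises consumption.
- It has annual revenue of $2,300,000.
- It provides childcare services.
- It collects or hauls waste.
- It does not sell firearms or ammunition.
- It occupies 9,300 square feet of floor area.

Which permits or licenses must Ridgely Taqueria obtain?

None

Art. I. revenue $2,300,000 ≥ $375,000; floor area 9,300 square feet < 15,200 square feet → Municipal Registration not required.
Art. II. floor area 9,300 square feet > 3,800 square feet; revenue $2,300,000 ≥ $1,975,000 → Large Premises Permit not required.
Art. III. revenue $2,300,000 > $1,400,000 → Standard Registration not required.
Art. IV. does not sell firearms or ammunition; floor area 9,300 square feet ≤ 12,800 square feet → Standard Authorization not required.
Art. V. does not sell firearms or ammunition; processes customer payments for third parties → Regulatory License not required.
Art. VI. does not sell firearms or ammunition → Firearms Dealer Certificate not required.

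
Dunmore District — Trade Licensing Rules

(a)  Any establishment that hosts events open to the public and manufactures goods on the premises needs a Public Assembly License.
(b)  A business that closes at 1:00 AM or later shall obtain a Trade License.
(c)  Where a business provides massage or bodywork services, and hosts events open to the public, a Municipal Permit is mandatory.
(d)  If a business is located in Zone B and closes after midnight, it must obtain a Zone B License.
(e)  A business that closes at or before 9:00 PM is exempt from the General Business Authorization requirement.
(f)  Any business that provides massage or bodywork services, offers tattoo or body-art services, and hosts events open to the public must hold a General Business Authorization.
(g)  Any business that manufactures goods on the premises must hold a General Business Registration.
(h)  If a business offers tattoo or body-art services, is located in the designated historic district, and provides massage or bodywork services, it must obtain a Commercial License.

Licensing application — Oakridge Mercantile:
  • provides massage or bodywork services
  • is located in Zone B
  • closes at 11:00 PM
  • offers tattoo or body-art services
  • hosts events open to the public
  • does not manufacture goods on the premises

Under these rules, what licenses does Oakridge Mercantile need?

(a) hosts events open to the public; does not manufacture goods on the premises → Public Assembly License not required.
(b) closes 11:00 PM, at/before 1:00 AM → Trade License not required.
(c) provides massage or bodywork services; hosts events open to the public → Municipal Permit required.
(d) is located in Zone B; closes 11:00 PM, at/before midnight → Zone B License not required.
(e) closes 11:00 PM, after 9:00 PM → General Business Authorization exemption does not apply.
(f) provides massage or bodywork services; offers tattoo or body-art services; hosts events open to the public → General Business Authorization required.
(g) does not manufacture goods on the premises → General Business Registration not required.
(h) offers tattoo or body-art services; is located in Zone B (not: is located in the designated historic district); provides massage or bodywork services → Commercial License not required.

General Business Authorization, Municipal Permit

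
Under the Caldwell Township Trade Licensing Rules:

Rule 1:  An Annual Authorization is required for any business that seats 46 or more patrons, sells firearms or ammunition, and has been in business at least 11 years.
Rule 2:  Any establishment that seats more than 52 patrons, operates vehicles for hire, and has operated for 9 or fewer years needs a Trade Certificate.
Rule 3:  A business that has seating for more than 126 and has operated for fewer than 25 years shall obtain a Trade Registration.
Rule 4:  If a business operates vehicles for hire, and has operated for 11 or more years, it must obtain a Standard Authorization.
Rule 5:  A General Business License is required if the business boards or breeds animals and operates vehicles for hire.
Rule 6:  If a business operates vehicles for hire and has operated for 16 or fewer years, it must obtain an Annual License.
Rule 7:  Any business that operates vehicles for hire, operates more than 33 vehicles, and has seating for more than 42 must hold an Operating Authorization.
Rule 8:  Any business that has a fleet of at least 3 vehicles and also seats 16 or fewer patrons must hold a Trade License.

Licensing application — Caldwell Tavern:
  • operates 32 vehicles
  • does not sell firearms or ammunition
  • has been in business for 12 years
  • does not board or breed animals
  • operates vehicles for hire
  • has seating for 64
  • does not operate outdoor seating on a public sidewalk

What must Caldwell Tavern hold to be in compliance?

Rule 1: seating 64 ≥ 46; does not sell firearms or ammunition; years in business 12 ≥ 11 → Annual Authorization not required.
Rule 2: seating 64 > 52; operates vehicles for hire; years in business 12 > 9 → Trade Certificate not required.
Rule 3: seating 64 ≤ 126; years in business 12 < 25 → Trade Registration not required.
Rule 4: operates vehicles for hire; years in business 12 ≥ 11 → Standard Authorization required.
Rule 5: does not board or breed animals; operates vehicles for hire → General Business License not required.
Rule 6: operates vehicles for hire; years in business 12 ≤ 16 → Annual License required.
Rule 7: operates vehicles for hire; vehicles 32 ≤ 33; seating 64 > 42 → Operating Authorization not required.
Rule 8: vehicles 32 ≥ 3; seating 64 > 16 → Trade License not required.

Annual License, Standard Authorization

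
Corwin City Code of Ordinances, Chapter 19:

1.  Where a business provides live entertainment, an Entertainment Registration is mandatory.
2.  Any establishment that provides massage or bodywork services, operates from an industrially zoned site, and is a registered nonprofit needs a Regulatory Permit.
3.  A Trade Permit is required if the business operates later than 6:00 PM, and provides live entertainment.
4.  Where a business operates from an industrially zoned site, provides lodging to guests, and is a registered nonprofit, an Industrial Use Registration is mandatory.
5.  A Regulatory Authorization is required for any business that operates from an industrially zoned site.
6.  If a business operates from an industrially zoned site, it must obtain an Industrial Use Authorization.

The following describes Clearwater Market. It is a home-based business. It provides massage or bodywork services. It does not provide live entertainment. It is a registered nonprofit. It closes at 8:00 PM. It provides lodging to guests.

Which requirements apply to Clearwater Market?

1. does not provide live entertainment → Entertainment Registration not required.
2. provides massage or bodywork services; is a home-based business (not: operates from an industrially zoned site); is a registered nonprofit → Regulatory Permit not required.
3. closes 8:00 PM, after 6:00 PM; does not provide live entertainment → Trade Permit not required.
4. is a home-based business (not: operates from an industrially zoned site); provides lodging to guests; is a registered nonprofit → Industrial Use Registration not required.
5. is a home-based business (not: operates from an industrially zoned site) → Regulatory Authorization not required.
6. is a home-based business (not: operates from an industrially zoned site) → Industrial Use Authorization not required.

None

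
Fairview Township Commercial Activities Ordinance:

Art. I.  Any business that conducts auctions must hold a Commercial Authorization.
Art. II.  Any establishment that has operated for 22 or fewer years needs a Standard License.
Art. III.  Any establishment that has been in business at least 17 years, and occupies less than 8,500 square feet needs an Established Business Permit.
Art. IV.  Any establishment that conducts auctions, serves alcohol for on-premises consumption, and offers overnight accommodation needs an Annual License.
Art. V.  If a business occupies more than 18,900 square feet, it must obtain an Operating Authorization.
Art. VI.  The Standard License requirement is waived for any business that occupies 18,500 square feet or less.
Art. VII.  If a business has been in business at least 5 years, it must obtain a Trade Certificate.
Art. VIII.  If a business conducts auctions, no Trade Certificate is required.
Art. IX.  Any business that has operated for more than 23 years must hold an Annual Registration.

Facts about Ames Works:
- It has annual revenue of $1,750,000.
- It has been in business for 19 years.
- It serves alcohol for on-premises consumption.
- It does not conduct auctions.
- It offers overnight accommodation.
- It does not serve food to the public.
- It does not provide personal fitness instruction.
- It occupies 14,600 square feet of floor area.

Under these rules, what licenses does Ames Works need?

Trade Certificate

Art. I. does not conduct auctions → Commercial Authorization not required.
Art. II. years in business 19 ≤ 22 → Standard License required.
Art. III. years in business 19 ≥ 17; floor area 14,600 square feet ≥ 8,500 square feet → Established Business Permit not required.
Art. IV. does not conduct auctions; serves alcohol for on-premises consumption; offers overnight accommodation → Annual License not required.
Art. V. floor area 14,600 square feet ≤ 18,900 square feet → Operating Authorization not required.
Art. VI. floor area 14,600 square feet ≤ 18,500 square feet → exempt from Standard License.
Art. VII. years in business 19 ≥ 5 → Trade Certificate required.
Art. VIII. does not conduct auctions → Trade Certificate exemption does not apply.
Art. IX. years in business 19 ≤ 23 → Annual Registration not required.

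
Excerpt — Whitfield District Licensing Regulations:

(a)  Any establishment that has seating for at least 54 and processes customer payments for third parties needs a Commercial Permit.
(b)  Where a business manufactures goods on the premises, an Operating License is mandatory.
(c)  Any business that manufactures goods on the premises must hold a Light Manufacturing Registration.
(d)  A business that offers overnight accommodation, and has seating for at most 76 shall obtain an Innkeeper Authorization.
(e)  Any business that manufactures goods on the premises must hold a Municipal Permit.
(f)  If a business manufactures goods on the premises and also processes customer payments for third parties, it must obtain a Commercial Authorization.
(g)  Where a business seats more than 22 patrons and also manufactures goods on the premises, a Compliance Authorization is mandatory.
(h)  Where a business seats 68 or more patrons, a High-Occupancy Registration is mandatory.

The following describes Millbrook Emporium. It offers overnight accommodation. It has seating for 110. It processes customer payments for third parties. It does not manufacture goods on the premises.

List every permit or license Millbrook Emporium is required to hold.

Commercial Permit, High-Occupancy Registration

(a) seating 110 ≥ 54; processes customer payments for third parties → Commercial Permit required.
(b) does not manufacture goods on the premises → Operating License not required.
(c) does not manufacture goods on the premises → Light Manufacturing Registration not required.
(d) offers overnight accommodation; seating 110 > 76 → Innkeeper Authorization not required.
(e) does not manufacture goods on the premises → Municipal Permit not required.
(f) does not manufacture goods on the premises; processes customer payments for third parties → Commercial Authorization not required.
(g) seating 110 > 22; does not manufacture goods on the premises → Compliance Authorization not required.
(h) seating 110 ≥ 68 → High-Occupancy Registration required.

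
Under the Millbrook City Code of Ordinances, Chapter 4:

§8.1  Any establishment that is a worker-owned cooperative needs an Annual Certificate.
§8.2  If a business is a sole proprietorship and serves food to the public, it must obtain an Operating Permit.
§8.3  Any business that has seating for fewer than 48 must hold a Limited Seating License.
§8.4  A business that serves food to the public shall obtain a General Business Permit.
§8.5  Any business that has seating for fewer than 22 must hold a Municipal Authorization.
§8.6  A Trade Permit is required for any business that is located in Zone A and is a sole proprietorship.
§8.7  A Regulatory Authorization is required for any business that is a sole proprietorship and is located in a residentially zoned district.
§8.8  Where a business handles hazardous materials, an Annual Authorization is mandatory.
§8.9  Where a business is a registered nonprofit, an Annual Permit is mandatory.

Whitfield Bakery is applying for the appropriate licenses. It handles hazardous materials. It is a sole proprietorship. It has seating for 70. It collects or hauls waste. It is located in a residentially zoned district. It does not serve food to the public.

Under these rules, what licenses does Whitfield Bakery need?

Annual Authorization, Regulatory Authorization

§8.1 is a sole proprietorship (not: is a worker-owned cooperative) → Annual Certificate not required.
§8.2 is a sole proprietorship; does not serve food to the public → Operating Permit not required.
§8.3 seating 70 ≥ 48 → Limited Seating License not required.
§8.4 does not serve food to the public → General Business Permit not required.
§8.5 seating 70 ≥ 22 → Municipal Authorization not required.
§8.6 is located in a residentially zoned district (not: is located in Zone A); is a sole proprietorship → Trade Permit not required.
§8.7 is a sole proprietorship; is located in a residentially zoned district → Regulatory Authorization required.
§8.8 handles hazardous materials → Annual Authorization required.
§8.9 is a sole proprietorship (not: is a registered nonprofit) → Annual Permit not required.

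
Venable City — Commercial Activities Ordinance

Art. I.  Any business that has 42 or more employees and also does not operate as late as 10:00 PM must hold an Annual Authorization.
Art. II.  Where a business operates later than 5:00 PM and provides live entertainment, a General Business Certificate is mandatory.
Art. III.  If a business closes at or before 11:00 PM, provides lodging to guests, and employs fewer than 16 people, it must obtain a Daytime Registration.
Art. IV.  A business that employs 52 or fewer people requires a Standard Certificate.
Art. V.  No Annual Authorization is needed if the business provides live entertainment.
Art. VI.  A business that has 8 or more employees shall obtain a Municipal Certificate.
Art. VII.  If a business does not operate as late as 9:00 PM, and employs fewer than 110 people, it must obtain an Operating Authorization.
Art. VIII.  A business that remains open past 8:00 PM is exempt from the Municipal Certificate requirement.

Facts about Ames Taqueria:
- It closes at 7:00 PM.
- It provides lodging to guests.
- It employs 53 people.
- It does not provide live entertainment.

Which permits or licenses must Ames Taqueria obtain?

Annual Authorization, Municipal Certificate, Operating Authorization

Art. I. employees 53 ≥ 42; closes 7:00 PM, at/before 10:00 PM → Annual Authorization required.
Art. II. closes 7:00 PM, after 5:00 PM; does not provide live entertainment → General Business Certificate not required.
Art. III. closes 7:00 PM, at/before 11:00 PM; provides lodging to guests; employees 53 ≥ 16 → Daytime Registration not required.
Art. IV. employees 53 > 52 → Standard Certificate not required.
Art. V. does not provide live entertainment → Annual Authorization exemption does not apply.
Art. VI. employees 53 ≥ 8 → Municipal Certificate required.
Art. VII. closes 7:00 PM, at/before 9:00 PM; employees 53 < 110 → Operating Authorization required.
Art. VIII. closes 7:00 PM, at/before 8:00 PM → Municipal Certificate exemption does not apply.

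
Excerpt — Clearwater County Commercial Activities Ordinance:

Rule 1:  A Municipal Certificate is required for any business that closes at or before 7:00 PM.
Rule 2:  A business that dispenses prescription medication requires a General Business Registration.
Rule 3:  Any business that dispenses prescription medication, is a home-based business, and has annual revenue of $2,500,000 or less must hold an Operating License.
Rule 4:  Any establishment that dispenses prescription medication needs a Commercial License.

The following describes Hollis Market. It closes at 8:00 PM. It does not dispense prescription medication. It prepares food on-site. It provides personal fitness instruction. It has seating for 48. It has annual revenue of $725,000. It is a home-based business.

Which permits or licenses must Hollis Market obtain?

None

Rule 1: closes 8:00 PM, after 7:00 PM → Municipal Certificate not required.
Rule 2: does not dispense prescription medication → General Business Registration not required.
Rule 3: does not dispense prescription medication; is a home-based business; revenue $725,000 ≤ $2,500,000 → Operating License not required.
Rule 4: does not dispense prescription medication → Commercial License not required.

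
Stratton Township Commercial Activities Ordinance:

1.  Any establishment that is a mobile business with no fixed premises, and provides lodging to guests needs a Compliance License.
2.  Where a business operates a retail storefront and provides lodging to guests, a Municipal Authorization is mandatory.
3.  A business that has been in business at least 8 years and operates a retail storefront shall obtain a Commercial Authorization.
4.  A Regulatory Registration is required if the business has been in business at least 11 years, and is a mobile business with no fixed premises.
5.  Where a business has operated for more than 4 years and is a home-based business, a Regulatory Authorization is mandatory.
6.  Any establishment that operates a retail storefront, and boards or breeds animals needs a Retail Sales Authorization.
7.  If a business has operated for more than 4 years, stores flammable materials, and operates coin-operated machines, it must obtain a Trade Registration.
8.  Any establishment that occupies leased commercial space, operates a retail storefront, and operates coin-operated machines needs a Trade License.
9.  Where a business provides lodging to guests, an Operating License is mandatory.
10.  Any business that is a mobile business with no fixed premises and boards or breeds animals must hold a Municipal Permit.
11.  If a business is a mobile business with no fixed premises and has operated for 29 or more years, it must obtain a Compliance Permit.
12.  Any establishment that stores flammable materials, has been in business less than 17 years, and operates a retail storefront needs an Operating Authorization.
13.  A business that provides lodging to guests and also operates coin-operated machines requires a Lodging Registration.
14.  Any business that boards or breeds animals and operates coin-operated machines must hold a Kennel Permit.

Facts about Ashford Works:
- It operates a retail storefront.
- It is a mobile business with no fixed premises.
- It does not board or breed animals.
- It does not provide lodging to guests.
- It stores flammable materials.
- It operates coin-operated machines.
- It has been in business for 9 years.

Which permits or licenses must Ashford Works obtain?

1. is a mobile business with no fixed premises; does not provide lodging to guests → Compliance License not required.
2. operates a retail storefront; does not provide lodging to guests → Municipal Authorization not required.
3. years in business 9 ≥ 8; operates a retail storefront → Commercial Authorization required.
4. years in business 9 < 11; is a mobile business with no fixed premises → Regulatory Registration not required.
5. years in business 9 > 4; is a mobile business with no fixed premises (not: is a home-based business) → Regulatory Authorization not required.
6. operates a retail storefront; does not board or breed animals → Retail Sales Authorization not required.
7. years in business 9 > 4; stores flammable materials; operates coin-operated machines → Trade Registration required.
8. is a mobile business with no fixed premises (not: occupies leased commercial space); operates a retail storefront; operates coin-operated machines → Trade License not required.
9. does not provide lodging to guests → Operating License not required.
10. is a mobile business with no fixed premises; does not board or breed animals → Municipal Permit not required.
11. is a mobile business with no fixed premises; years in business 9 < 29 → Compliance Permit not required.
12. stores flammable materials; years in business 9 < 17; operates a retail storefront → Operating Authorization required.
13. does not provide lodging to guests; operates coin-operated machines → Lodging Registration not required.
14. does not board or breed animals; operates coin-operated machines → Kennel Permit not required.

Commercial Authorization, Operating Authorization, Trade Registration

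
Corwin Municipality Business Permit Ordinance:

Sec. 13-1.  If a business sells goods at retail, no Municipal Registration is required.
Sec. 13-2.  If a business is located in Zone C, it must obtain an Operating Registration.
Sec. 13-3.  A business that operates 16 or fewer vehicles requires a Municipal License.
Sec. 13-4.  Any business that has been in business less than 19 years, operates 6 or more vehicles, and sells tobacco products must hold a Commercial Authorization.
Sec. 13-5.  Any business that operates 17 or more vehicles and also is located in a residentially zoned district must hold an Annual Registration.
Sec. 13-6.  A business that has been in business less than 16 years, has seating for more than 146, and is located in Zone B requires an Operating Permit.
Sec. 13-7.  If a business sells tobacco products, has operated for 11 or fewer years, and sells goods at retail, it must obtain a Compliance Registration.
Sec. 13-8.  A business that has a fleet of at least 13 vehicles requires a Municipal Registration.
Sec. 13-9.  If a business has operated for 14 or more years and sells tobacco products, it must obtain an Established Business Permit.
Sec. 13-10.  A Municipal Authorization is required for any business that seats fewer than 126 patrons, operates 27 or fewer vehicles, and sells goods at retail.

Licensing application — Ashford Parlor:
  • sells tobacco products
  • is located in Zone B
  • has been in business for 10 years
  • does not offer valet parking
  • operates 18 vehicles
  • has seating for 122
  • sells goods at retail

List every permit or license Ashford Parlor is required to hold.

Commercial Authorization, Compliance Registration, Municipal Authorization

Sec. 13-1. sells goods at retail → exempt from Municipal Registration.
Sec. 13-2. is located in Zone B (not: is located in Zone C) → Operating Registration not required.
Sec. 13-3. vehicles 18 > 16 → Municipal License not required.
Sec. 13-4. years in business 10 < 19; vehicles 18 ≥ 6; sells tobacco products → Commercial Authorization required.
Sec. 13-5. vehicles 18 ≥ 17; is located in Zone B (not: is located in a residentially zoned district) → Annual Registration not required.
Sec. 13-6. years in business 10 < 16; seating 122 ≤ 146; is located in Zone B → Operating Permit not required.
Sec. 13-7. sells tobacco products; years in business 10 ≤ 11; sells goods at retail → Compliance Registration required.
Sec. 13-8. vehicles 18 ≥ 13 → Municipal Registration required.
Sec. 13-9. years in business 10 < 14; sells tobacco products → Established Business Permit not required.
Sec. 13-10. seating 122 < 126; vehicles 18 ≤ 27; sells goods at retail → Municipal Authorization required.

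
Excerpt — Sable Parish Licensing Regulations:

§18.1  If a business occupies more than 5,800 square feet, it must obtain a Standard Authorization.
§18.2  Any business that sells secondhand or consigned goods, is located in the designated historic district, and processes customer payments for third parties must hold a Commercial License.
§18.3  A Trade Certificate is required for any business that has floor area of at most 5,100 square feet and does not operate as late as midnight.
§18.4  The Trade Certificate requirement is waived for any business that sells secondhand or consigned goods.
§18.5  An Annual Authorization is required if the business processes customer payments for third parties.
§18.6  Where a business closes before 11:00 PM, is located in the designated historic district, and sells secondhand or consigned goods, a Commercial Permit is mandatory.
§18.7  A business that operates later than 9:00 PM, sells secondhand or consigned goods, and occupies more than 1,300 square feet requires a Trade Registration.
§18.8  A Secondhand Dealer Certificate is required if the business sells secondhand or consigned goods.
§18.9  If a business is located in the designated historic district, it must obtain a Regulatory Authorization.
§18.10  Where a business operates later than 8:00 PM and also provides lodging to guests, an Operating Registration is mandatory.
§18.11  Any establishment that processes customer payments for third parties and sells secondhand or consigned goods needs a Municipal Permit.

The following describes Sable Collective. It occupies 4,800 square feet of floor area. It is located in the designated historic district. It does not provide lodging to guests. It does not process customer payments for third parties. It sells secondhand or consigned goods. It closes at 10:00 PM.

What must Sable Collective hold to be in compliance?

§18.1 floor area 4,800 square feet ≤ 5,800 square feet → Standard Authorization not required.
§18.2 sells secondhand or consigned goods; is located in the designated historic district; does not process customer payments for third parties → Commercial License not required.
§18.3 floor area 4,800 square feet ≤ 5,100 square feet; closes 10:00 PM, at/before midnight → Trade Certificate required.
§18.4 sells secondhand or consigned goods → exempt from Trade Certificate.
§18.5 does not process customer payments for third parties → Annual Authorization not required.
§18.6 closes 10:00 PM, at/before 11:00 PM; is located in the designated historic district; sells secondhand or consigned goods → Commercial Permit required.
§18.7 closes 10:00 PM, after 9:00 PM; sells secondhand or consigned goods; floor area 4,800 square feet > 1,300 square feet → Trade Registration required.
§18.8 sells secondhand or consigned goods → Secondhand Dealer Certificate required.
§18.9 is located in the designated historic district → Regulatory Authorization required.
§18.10 closes 10:00 PM, after 8:00 PM; does not provide lodging to guests → Operating Registration not required.
§18.11 does not process customer payments for third parties; sells secondhand or consigned goods → Municipal Permit not required.

Commercial Permit, Regulatory Authorization, Secondhand Dealer Certificate, Trade Registration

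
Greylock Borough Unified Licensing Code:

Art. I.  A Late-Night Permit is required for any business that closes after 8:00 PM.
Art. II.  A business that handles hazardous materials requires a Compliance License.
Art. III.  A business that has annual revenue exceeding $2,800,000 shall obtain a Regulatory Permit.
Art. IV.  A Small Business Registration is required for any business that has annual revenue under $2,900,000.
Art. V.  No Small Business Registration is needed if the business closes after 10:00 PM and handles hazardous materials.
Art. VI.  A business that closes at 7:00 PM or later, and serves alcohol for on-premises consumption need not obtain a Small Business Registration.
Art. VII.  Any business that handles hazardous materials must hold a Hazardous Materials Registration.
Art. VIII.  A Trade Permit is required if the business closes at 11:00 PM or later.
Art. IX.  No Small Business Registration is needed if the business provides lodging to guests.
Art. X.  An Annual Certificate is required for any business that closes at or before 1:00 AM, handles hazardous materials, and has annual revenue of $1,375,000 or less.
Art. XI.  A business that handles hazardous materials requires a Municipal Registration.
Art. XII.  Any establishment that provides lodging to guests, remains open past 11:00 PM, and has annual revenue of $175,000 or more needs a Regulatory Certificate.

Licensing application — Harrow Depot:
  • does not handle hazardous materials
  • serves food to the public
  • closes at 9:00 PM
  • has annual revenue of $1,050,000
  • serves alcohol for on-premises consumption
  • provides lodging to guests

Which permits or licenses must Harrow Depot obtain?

Late-Night Permit

Art. I. closes 9:00 PM, after 8:00 PM → Late-Night Permit required.
Art. II. does not handle hazardous materials → Compliance License not required.
Art. III. revenue $1,050,000 ≤ $2,800,000 → Regulatory Permit not required.
Art. IV. revenue $1,050,000 < $2,900,000 → Small Business Registration required.
Art. V. closes 9:00 PM, at/before 10:00 PM; does not handle hazardous materials → Small Business Registration exemption does not apply.
Art. VI. closes 9:00 PM, after 7:00 PM; serves alcohol for on-premises consumption → exempt from Small Business Registration.
Art. VII. does not handle hazardous materials → Hazardous Materials Registration not required.
Art. VIII. closes 9:00 PM, at/before 11:00 PM → Trade Permit not required.
Art. IX. provides lodging to guests → exempt from Small Business Registration.
Art. X. closes 9:00 PM, at/before 1:00 AM; does not handle hazardous materials; revenue $1,050,000 ≤ $1,375,000 → Annual Certificate not required.
Art. XI. does not handle hazardous materials → Municipal Registration not required.
Art. XII. provides lodging to guests; closes 9:00 PM, at/before 11:00 PM; revenue $1,050,000 ≥ $175,000 → Regulatory Certificate not required.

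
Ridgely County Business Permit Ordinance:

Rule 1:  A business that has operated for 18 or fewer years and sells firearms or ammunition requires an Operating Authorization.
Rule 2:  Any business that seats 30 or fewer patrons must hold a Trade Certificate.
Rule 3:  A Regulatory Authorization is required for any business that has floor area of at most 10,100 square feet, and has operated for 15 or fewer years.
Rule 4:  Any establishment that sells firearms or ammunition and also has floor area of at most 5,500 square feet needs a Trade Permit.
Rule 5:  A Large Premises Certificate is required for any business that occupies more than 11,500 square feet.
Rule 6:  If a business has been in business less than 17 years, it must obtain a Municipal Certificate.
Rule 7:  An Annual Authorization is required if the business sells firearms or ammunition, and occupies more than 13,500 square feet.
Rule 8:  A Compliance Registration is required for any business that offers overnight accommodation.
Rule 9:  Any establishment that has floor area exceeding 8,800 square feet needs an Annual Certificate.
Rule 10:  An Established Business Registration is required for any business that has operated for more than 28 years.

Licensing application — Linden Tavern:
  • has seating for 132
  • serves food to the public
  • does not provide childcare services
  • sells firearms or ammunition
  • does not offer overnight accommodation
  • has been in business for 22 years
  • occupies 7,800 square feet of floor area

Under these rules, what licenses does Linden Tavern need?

Rule 1: years in business 22 > 18; sells firearms or ammunition → Operating Authorization not required.
Rule 2: seating 132 > 30 → Trade Certificate not required.
Rule 3: floor area 7,800 square feet ≤ 10,100 square feet; years in business 22 > 15 → Regulatory Authorization not required.
Rule 4: sells firearms or ammunition; floor area 7,800 square feet > 5,500 square feet → Trade Permit not required.
Rule 5: floor area 7,800 square feet ≤ 11,500 square feet → Large Premises Certificate not required.
Rule 6: years in business 22 ≥ 17 → Municipal Certificate not required.
Rule 7: sells firearms or ammunition; floor area 7,800 square feet ≤ 13,500 square feet → Annual Authorization not required.
Rule 8: does not offer overnight accommodation → Compliance Registration not required.
Rule 9: floor area 7,800 square feet ≤ 8,800 square feet → Annual Certificate not required.
Rule 10: years in business 22 ≤ 28 → Established Business Registration not required.

None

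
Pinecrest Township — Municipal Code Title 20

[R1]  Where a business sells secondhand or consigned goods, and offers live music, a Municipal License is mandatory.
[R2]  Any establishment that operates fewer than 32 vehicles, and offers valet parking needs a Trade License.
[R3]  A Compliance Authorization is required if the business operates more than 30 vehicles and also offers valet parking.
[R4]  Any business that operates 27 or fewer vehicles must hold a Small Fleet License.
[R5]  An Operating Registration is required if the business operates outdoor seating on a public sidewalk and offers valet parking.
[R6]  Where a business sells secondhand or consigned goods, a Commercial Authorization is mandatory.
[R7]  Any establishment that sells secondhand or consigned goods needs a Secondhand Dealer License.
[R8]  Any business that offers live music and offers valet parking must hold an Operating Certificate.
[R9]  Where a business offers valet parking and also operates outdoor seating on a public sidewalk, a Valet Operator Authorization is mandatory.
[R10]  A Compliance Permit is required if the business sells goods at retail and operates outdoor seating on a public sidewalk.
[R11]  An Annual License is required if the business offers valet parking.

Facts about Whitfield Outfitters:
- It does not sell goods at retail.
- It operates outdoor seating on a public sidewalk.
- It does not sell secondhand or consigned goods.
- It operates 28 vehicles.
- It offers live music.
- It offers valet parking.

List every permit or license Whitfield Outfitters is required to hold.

[R1] does not sell secondhand or consigned goods; offers live music → Municipal License not required.
[R2] vehicles 28 < 32; offers valet parking → Trade License required.
[R3] vehicles 28 ≤ 30; offers valet parking → Compliance Authorization not required.
[R4] vehicles 28 > 27 → Small Fleet License not required.
[R5] operates outdoor seating on a public sidewalk; offers valet parking → Operating Registration required.
[R6] does not sell secondhand or consigned goods → Commercial Authorization not required.
[R7] does not sell secondhand or consigned goods → Secondhand Dealer License not required.
[R8] offers live music; offers valet parking → Operating Certificate required.
[R9] offers valet parking; operates outdoor seating on a public sidewalk → Valet Operator Authorization required.
[R10] does not sell goods at retail; operates outdoor seating on a public sidewalk → Compliance Permit not required.
[R11] offers valet parking → Annual License required.

Annual License, Operating Certificate, Operating Registration, Trade License, Valet Operator Authorization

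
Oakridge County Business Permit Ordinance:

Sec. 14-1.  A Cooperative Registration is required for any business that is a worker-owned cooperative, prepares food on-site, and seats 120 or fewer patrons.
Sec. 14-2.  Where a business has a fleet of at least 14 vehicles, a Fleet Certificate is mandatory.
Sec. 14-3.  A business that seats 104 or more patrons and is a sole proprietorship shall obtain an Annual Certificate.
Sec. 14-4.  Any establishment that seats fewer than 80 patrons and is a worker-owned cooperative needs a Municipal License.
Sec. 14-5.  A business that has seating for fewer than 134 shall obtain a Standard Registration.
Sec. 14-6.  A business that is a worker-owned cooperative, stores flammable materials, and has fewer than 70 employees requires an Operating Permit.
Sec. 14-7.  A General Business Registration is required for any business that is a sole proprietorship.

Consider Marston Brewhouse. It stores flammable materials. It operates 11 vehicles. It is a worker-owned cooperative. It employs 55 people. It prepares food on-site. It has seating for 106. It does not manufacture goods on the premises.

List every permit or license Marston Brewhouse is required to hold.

Cooperative Registration, Operating Permit, Standard Registration

Sec. 14-1. is a worker-owned cooperative; prepares food on-site; seating 106 ≤ 120 → Cooperative Registration required.
Sec. 14-2. vehicles 11 < 14 → Fleet Certificate not required.
Sec. 14-3. seating 106 ≥ 104; is a worker-owned cooperative (not: is a sole proprietorship) → Annual Certificate not required.
Sec. 14-4. seating 106 ≥ 80; is a worker-owned cooperative → Municipal License not required.
Sec. 14-5. seating 106 < 134 → Standard Registration required.
Sec. 14-6. is a worker-owned cooperative; stores flammable materials; employees 55 < 70 → Operating Permit required.
Sec. 14-7. is a worker-owned cooperative (not: is a sole proprietorship) → General Business Registration not required.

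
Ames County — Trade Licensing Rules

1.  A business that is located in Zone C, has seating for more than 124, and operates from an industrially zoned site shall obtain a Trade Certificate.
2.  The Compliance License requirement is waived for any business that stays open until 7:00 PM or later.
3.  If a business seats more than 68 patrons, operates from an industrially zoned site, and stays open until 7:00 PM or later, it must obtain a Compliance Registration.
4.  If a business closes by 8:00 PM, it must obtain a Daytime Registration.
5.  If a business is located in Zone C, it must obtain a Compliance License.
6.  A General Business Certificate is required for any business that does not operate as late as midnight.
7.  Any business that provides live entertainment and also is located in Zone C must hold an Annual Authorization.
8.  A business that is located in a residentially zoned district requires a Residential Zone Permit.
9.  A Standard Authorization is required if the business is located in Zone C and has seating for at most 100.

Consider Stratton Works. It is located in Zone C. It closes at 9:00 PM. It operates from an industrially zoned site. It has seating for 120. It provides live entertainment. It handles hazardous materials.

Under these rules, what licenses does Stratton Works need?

1. is located in Zone C; seating 120 ≤ 124; operates from an industrially zoned site → Trade Certificate not required.
2. closes 9:00 PM, after 7:00 PM → exempt from Compliance License.
3. seating 120 > 68; operates from an industrially zoned site; closes 9:00 PM, after 7:00 PM → Compliance Registration required.
4. closes 9:00 PM, after 8:00 PM → Daytime Registration not required.
5. is located in Zone C → Compliance License required.
6. closes 9:00 PM, at/before midnight → General Business Certificate required.
7. provides live entertainment; is located in Zone C → Annual Authorization required.
8. is located in Zone C (not: is located in a residentially zoned district) → Residential Zone Permit not required.
9. is located in Zone C; seating 120 > 100 → Standard Authorization not required.

Annual Authorization, Compliance Registration, General Business Certificate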